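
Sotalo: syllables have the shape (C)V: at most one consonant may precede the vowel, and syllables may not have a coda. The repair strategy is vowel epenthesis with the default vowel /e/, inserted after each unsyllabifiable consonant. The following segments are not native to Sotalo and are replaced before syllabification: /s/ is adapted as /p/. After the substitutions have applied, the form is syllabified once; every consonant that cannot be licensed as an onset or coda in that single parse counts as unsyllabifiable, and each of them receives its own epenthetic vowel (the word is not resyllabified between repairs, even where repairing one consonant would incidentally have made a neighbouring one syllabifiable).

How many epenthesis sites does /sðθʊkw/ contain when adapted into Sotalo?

After substitution the input is /pðθʊkw/.
The unsyllabifiable consonants are /p/, /ð/, /k/, /w/; each receives one epenthetic vowel.

4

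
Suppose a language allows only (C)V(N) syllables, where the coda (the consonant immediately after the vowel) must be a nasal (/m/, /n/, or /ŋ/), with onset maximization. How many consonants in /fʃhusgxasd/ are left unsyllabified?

Syllabifying with onset maximization leaves /f/, /ʃ/, /s/, /g/, /s/, /d/ stranded (only a nasal (/m/, /n/, or /ŋ/) is licensed in coda position; onsets are limited to one consonant).

6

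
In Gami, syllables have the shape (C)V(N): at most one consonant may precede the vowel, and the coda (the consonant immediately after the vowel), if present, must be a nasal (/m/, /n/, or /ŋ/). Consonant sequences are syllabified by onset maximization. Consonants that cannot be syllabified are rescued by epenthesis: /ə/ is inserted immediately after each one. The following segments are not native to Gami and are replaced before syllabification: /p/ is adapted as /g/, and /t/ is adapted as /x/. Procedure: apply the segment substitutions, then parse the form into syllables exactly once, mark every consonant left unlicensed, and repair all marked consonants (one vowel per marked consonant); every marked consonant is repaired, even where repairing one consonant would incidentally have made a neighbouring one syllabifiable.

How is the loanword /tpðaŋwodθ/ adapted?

Substitution: /t/ → /x/, /p/ → /g/, giving /xgðaŋwodθ/.
Under (C)V(N), the unsyllabifiable consonants are /x/, /g/, /d/, /θ/ (only a nasal (/m/, /n/, or /ŋ/) is licensed in coda position; onsets are limited to one consonant).
Inserting the epenthetic vowel yields /x/ → /xə/, /g/ → /gə/, /d/ → /də/, /θ/ → /θə/.

xəgəðaŋwodəθə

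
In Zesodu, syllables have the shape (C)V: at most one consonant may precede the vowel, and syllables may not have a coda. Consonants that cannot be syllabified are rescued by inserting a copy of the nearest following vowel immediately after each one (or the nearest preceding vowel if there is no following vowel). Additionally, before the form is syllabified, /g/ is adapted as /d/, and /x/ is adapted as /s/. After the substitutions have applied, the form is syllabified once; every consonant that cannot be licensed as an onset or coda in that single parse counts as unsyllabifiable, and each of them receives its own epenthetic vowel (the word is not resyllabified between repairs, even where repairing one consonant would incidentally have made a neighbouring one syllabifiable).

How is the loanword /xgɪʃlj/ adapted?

Substitution: /x/ → /s/, /g/ → /d/, giving /sdɪʃlj/.
Syllabifying with onset maximization leaves /s/, /ʃ/, /l/, /j/ stranded (no codas are permitted; onsets are limited to one consonant).
Epenthesis after each stranded consonant: /s/ → /sɪ/, /ʃ/ → /ʃɪ/, /l/ → /lɪ/, /j/ → /jɪ/.

sɪdɪʃɪlɪjɪ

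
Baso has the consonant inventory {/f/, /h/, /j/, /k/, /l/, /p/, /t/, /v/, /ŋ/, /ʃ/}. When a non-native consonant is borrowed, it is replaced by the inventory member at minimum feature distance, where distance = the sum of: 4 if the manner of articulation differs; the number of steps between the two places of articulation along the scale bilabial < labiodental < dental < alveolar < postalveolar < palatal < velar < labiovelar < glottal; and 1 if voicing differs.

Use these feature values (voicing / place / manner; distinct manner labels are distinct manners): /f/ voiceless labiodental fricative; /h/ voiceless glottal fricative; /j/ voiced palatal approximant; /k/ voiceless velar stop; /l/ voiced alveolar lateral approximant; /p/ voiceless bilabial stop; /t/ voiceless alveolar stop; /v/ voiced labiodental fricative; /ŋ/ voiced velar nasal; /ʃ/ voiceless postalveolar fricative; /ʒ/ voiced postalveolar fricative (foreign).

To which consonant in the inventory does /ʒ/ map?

/ʃ/ is closest: same manner (fricative), place distance 0 (postalveolar→postalveolar), voicing differs (+1); total 1. Next closest is /v/ at distance 3.

ʃ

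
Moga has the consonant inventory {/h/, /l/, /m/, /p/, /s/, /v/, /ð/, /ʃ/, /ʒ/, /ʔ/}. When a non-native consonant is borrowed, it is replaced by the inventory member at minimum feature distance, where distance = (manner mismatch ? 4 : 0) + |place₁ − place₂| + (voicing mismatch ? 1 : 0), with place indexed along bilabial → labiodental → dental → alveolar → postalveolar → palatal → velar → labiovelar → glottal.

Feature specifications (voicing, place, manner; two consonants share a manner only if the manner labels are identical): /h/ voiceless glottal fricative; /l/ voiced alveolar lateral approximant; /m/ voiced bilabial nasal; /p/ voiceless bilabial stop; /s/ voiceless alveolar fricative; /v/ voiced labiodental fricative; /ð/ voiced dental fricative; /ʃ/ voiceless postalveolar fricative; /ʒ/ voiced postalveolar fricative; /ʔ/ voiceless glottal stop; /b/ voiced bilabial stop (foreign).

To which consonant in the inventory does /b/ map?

/p/ is closest: same manner (stop), place distance 0 (bilabial→bilabial), voicing differs (+1); total 1. Next closest is /m/ at distance 4.

p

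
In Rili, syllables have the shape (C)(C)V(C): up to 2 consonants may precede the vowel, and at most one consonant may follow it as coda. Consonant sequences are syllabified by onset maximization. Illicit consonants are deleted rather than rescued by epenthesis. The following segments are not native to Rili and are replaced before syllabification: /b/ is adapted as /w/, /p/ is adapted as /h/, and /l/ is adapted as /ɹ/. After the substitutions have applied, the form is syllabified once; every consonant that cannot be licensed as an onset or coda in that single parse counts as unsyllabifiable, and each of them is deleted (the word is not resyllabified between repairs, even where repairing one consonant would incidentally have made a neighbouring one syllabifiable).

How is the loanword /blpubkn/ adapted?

Substitution: /b/ → /w/, /l/ → /ɹ/, /p/ → /h/, giving /wɹhuwkn/.
Syllabifying with onset maximization leaves /w/, /k/, /n/ stranded (at most one coda consonant is licensed; onsets may contain at most 2 consonants).
Deleting the stranded consonants removes /w/, /k/, /n/.

ɹhuw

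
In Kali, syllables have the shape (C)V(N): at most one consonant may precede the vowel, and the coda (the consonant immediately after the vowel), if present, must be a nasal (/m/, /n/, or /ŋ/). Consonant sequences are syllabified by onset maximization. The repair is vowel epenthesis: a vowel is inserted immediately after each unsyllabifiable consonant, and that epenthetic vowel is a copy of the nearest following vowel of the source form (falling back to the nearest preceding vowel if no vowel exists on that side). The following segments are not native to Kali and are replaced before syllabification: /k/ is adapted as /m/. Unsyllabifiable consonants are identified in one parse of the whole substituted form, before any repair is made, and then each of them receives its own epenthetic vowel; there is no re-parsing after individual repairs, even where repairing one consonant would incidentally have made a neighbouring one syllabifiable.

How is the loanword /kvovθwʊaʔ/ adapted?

Substitution: /k/ → /m/, giving /mvovθwʊaʔ/.
Syllabifying with onset maximization leaves /m/, /v/, /θ/, /ʔ/ stranded (only a nasal (/m/, /n/, or /ŋ/) is licensed in coda position; onsets are limited to one consonant).
Epenthesis after each stranded consonant: /m/ → /mo/, /v/ → /vʊ/, /θ/ → /θʊ/, /ʔ/ → /ʔa/.

movovʊθʊwʊaʔa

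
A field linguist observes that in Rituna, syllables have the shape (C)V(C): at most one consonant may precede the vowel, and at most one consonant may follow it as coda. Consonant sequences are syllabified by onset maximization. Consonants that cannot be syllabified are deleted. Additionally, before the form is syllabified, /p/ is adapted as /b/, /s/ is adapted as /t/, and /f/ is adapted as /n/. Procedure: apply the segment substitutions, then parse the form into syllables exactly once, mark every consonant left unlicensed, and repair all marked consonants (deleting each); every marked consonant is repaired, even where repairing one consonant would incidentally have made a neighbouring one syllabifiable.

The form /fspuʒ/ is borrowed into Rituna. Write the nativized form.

buʒ

Substitution: /f/ → /n/, /s/ → /t/, /p/ → /b/, giving /ntbuʒ/.
The consonants /n/, /t/ cannot be parsed into a legal (C)V(C) syllable (at most one coda consonant is licensed; onsets are limited to one consonant).
Deletion applies to /n/, /t/.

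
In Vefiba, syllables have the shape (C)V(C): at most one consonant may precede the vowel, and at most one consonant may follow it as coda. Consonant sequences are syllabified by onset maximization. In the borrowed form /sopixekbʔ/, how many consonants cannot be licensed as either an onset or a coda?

Syllabifying with onset maximization leaves /b/, /ʔ/ stranded (at most one coda consonant is licensed; onsets are limited to one consonant).

2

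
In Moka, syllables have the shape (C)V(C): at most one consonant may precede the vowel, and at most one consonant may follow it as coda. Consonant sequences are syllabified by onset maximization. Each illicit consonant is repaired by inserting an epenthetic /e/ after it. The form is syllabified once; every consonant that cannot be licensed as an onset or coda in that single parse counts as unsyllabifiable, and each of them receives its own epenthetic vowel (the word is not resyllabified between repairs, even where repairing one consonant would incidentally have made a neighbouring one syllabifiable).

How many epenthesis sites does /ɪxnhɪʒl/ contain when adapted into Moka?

The unsyllabifiable consonants are /n/, /l/; each receives one epenthetic vowel.

2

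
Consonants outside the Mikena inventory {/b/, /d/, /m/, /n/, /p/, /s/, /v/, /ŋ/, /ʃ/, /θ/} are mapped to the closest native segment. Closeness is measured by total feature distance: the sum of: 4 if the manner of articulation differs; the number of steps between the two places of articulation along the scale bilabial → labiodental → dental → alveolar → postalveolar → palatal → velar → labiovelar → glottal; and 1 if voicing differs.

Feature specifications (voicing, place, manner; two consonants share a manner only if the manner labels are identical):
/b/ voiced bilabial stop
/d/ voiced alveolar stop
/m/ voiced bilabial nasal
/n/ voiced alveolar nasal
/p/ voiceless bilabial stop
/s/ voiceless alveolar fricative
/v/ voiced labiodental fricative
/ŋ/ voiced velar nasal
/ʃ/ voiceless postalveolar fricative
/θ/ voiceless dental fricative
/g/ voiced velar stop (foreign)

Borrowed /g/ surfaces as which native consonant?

d

/d/ is closest: same manner (stop), place distance 3 (velar→alveolar), same voicing; total 3. Next closest is /ŋ/ at distance 4.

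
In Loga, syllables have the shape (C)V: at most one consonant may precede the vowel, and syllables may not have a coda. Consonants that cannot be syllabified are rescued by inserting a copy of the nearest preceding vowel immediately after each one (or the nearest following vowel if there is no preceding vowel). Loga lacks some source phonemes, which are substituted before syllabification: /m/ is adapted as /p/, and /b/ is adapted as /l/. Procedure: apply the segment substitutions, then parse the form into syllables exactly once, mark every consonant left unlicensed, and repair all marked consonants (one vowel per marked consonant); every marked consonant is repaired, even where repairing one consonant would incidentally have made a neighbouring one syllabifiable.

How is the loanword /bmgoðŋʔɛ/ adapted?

lopogoðoŋoʔɛ

Substitution: /b/ → /l/, /m/ → /p/, giving /lpgoðŋʔɛ/.
Under (C)V, the unsyllabifiable consonants are /l/, /p/, /ð/, /ŋ/ (no codas are permitted; onsets are limited to one consonant).
Inserting the epenthetic vowel yields /l/ → /lo/, /p/ → /po/, /ð/ → /ðo/, /ŋ/ → /ŋo/.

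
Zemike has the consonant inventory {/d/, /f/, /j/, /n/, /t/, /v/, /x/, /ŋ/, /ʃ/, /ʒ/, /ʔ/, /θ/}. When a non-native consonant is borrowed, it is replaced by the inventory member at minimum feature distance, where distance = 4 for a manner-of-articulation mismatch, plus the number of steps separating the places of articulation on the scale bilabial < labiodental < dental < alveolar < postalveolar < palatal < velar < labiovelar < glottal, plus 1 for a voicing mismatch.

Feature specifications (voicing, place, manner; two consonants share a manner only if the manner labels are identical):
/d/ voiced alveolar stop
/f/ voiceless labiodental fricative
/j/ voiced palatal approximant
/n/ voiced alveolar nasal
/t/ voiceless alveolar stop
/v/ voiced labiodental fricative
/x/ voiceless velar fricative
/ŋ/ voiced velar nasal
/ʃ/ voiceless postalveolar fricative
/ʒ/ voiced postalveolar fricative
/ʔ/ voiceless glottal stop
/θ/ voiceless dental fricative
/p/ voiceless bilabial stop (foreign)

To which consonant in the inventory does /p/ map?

t

/t/ is closest: same manner (stop), place distance 3 (bilabial→alveolar), same voicing; total 3. Next closest is /d/ at distance 4.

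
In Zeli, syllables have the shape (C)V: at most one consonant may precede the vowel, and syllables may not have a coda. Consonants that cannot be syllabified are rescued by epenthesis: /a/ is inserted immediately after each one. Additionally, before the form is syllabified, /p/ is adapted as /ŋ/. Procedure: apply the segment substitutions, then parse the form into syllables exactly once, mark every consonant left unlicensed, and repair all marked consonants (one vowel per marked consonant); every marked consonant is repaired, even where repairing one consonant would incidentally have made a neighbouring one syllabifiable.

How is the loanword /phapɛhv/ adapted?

Substitution: /p/ → /ŋ/, giving /ŋhaŋɛhv/.
Syllabifying with onset maximization leaves /ŋ/, /h/, /v/ stranded (no codas are permitted; onsets are limited to one consonant).
Inserting the epenthetic vowel yields /ŋ/ → /ŋa/, /h/ → /ha/, /v/ → /va/.

ŋahaŋɛhava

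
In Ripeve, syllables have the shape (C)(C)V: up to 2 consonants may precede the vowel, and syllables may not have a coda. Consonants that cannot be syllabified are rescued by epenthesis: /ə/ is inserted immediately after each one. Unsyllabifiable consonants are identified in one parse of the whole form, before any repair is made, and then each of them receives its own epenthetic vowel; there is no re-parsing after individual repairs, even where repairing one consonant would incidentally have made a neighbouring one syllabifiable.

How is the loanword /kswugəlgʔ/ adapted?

kəswugələgəʔə

The consonants /k/, /l/, /g/, /ʔ/ cannot be parsed into a legal (C)(C)V syllable (no codas are permitted; onsets may contain at most 2 consonants).
Each unlicensed consonant becomes the onset of a new syllable: /k/ → /kə/, /l/ → /lə/, /g/ → /gə/, /ʔ/ → /ʔə/.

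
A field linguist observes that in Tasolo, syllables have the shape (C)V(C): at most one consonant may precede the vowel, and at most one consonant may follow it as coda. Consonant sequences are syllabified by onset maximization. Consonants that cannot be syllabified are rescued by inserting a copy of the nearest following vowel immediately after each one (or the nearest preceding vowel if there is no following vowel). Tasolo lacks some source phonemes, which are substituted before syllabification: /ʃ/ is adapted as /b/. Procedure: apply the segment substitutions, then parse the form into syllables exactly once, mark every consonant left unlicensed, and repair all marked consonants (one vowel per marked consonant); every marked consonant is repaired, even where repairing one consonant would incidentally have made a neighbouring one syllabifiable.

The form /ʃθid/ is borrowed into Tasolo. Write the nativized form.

Substitution: /ʃ/ → /b/, giving /bθid/.
Under (C)V(C), the unsyllabifiable consonants are /b/ (at most one coda consonant is licensed; onsets are limited to one consonant).
Epenthesis after each stranded consonant: /b/ → /bi/.

biθid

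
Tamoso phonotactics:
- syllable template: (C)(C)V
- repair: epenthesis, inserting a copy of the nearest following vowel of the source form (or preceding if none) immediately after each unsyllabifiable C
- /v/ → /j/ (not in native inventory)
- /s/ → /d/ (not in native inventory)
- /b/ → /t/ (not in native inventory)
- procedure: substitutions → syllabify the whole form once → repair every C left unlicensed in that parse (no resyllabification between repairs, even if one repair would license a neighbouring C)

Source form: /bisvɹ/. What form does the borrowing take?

Substitution: /b/ → /t/, /s/ → /d/, /v/ → /j/, giving /tidjɹ/.
Syllabifying with onset maximization leaves /d/, /j/, /ɹ/ stranded (no codas are permitted; onsets may contain at most 2 consonants).
Epenthesis after each stranded consonant: /d/ → /di/, /j/ → /ji/, /ɹ/ → /ɹi/.

tidijiɹi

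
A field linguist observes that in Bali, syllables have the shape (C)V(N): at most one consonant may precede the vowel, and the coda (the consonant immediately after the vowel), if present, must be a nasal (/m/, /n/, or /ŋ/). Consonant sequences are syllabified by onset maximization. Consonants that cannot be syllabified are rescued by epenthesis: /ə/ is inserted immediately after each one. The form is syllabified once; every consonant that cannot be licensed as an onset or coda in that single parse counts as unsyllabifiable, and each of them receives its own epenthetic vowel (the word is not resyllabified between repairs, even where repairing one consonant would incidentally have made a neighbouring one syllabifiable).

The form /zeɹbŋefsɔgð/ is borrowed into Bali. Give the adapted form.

Syllabifying with onset maximization leaves /ɹ/, /b/, /f/, /g/, /ð/ stranded (only a nasal (/m/, /n/, or /ŋ/) is licensed in coda position; onsets are limited to one consonant).
Inserting the epenthetic vowel yields /ɹ/ → /ɹə/, /b/ → /bə/, /f/ → /fə/, /g/ → /gə/, /ð/ → /ðə/.

zeɹəbəŋefəsɔgəðə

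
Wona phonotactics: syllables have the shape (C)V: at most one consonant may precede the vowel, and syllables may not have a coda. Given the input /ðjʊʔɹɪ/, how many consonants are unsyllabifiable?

2

Syllabifying with onset maximization leaves /ð/, /ʔ/ stranded (no codas are permitted; onsets are limited to one consonant).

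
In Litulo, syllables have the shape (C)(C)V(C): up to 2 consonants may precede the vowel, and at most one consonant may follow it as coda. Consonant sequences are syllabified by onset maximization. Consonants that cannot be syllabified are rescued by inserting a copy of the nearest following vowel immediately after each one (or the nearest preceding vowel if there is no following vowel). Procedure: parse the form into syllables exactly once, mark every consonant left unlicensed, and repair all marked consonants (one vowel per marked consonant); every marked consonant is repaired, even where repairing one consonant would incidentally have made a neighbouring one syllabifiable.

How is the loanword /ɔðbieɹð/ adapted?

ɔðbieɹðe

The consonants /ð/ cannot be parsed into a legal (C)(C)V(C) syllable (at most one coda consonant is licensed; onsets may contain at most 2 consonants).
Inserting the epenthetic vowel yields /ð/ → /ðe/.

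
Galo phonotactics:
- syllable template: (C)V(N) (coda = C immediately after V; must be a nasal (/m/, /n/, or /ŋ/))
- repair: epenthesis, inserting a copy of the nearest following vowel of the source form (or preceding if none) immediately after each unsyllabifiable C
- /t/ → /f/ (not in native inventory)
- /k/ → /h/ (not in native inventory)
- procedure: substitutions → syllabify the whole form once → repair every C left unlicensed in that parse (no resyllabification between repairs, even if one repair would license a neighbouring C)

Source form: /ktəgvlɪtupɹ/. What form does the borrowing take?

Substitution: /k/ → /h/, /t/ → /f/, giving /hfəgvlɪfupɹ/.
Syllabifying with onset maximization leaves /h/, /g/, /v/, /p/, /ɹ/ stranded (only a nasal (/m/, /n/, or /ŋ/) is licensed in coda position; onsets are limited to one consonant).
Inserting the epenthetic vowel yields /h/ → /hə/, /g/ → /gɪ/, /v/ → /vɪ/, /p/ → /pu/, /ɹ/ → /ɹu/.

həfəgɪvɪlɪfupuɹu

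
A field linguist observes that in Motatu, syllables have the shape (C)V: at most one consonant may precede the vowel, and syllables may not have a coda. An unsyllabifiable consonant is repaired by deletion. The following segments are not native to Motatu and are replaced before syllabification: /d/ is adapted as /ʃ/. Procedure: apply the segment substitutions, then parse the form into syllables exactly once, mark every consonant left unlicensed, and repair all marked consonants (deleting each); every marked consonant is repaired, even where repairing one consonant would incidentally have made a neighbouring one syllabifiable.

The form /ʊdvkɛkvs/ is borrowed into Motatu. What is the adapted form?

ʊkɛ

Substitution: /d/ → /ʃ/, giving /ʊʃvkɛkvs/.
The consonants /ʃ/, /v/, /k/, /v/, /s/ cannot be parsed into a legal (C)V syllable (no codas are permitted; onsets are limited to one consonant).
Each unlicensed consonant is deleted: /ʃ/, /v/, /k/, /v/, /s/.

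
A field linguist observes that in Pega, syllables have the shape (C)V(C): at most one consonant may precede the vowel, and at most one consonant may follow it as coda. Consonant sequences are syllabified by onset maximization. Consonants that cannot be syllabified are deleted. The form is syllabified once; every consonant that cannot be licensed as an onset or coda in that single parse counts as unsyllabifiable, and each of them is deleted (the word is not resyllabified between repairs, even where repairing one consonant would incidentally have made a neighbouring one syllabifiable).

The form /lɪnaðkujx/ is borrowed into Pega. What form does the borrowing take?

lɪnaðkuj

The consonants /x/ cannot be parsed into a legal (C)V(C) syllable (at most one coda consonant is licensed; onsets are limited to one consonant).
Deletion applies to /x/.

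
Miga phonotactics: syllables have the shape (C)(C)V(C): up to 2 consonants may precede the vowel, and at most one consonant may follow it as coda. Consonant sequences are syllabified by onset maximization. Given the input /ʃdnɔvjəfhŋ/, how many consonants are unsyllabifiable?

3

Under (C)(C)V(C), the unsyllabifiable consonants are /ʃ/, /h/, /ŋ/ (at most one coda consonant is licensed; onsets may contain at most 2 consonants).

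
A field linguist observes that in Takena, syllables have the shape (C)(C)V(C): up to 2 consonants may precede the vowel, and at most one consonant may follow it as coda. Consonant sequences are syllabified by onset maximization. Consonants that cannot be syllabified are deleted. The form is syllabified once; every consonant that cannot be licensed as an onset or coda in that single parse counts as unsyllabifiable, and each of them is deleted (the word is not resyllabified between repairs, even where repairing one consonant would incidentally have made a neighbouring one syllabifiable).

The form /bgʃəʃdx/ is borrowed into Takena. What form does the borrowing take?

gʃəʃ

Under (C)(C)V(C), the unsyllabifiable consonants are /b/, /d/, /x/ (at most one coda consonant is licensed; onsets may contain at most 2 consonants).
Each unlicensed consonant is deleted: /b/, /d/, /x/.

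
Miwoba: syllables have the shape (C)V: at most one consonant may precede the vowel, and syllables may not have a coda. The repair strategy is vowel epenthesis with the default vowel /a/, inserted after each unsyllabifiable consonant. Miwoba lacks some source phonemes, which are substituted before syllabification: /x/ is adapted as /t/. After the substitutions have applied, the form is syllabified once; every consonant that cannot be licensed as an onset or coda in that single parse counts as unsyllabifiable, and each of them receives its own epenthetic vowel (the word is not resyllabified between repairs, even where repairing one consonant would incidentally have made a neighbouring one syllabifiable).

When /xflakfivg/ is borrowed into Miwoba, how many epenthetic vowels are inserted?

5

After substitution the input is /tflakfivg/.
The unsyllabifiable consonants are /t/, /f/, /k/, /v/, /g/; each receives one epenthetic vowel.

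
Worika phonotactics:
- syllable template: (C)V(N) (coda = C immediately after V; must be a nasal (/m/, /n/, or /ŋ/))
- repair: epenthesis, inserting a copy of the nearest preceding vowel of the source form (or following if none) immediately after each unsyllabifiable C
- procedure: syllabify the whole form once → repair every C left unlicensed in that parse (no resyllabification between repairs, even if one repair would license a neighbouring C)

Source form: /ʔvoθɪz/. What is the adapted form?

Under (C)V(N), the unsyllabifiable consonants are /ʔ/, /z/ (only a nasal (/m/, /n/, or /ŋ/) is licensed in coda position; onsets are limited to one consonant).
Each unlicensed consonant becomes the onset of a new syllable: /ʔ/ → /ʔo/, /z/ → /zɪ/.

ʔovoθɪzɪ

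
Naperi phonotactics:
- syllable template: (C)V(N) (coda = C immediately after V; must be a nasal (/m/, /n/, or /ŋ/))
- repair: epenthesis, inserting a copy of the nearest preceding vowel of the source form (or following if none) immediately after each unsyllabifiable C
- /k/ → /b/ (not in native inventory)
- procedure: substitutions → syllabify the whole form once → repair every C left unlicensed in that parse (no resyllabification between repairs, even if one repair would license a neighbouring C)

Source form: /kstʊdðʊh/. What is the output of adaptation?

bʊsʊtʊdʊðʊhʊ

Substitution: /k/ → /b/, giving /bstʊdðʊh/.
The consonants /b/, /s/, /d/, /h/ cannot be parsed into a legal (C)V(N) syllable (only a nasal (/m/, /n/, or /ŋ/) is licensed in coda position; onsets are limited to one consonant).
Each unlicensed consonant becomes the onset of a new syllable: /b/ → /bʊ/, /s/ → /sʊ/, /d/ → /dʊ/, /h/ → /hʊ/.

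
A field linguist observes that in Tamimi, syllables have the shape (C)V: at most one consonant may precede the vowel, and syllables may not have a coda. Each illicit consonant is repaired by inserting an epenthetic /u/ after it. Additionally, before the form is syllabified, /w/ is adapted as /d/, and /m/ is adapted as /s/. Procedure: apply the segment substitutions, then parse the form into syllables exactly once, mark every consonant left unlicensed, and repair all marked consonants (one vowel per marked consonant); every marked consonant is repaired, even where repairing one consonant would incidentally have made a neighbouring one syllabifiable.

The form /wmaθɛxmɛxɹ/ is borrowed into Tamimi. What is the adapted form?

Substitution: /w/ → /d/, /m/ → /s/, giving /dsaθɛxsɛxɹ/.
The consonants /d/, /x/, /x/, /ɹ/ cannot be parsed into a legal (C)V syllable (no codas are permitted; onsets are limited to one consonant).
Epenthesis after each stranded consonant: /d/ → /du/, /x/ → /xu/, /x/ → /xu/, /ɹ/ → /ɹu/.

dusaθɛxusɛxuɹu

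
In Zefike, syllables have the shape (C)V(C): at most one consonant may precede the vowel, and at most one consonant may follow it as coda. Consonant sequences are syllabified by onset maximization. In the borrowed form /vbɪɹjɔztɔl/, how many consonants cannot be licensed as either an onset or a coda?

Syllabifying with onset maximization leaves /v/ stranded (at most one coda consonant is licensed; onsets are limited to one consonant).

1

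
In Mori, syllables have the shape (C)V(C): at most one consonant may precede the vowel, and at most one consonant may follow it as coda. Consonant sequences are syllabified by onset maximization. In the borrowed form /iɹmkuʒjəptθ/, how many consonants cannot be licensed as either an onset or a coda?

Syllabifying with onset maximization leaves /m/, /t/, /θ/ stranded (at most one coda consonant is licensed; onsets are limited to one consonant).

3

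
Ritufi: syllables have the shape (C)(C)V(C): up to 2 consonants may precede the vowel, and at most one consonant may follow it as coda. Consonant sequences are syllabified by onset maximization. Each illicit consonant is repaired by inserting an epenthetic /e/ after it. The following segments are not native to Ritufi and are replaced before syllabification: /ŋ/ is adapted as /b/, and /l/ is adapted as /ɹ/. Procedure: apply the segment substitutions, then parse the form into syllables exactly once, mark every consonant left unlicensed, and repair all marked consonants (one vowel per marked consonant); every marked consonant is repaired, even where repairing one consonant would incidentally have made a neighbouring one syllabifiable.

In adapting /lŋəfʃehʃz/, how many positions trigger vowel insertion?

2

After substitution the input is /ɹbəfʃehʃz/.
The unsyllabifiable consonants are /ʃ/, /z/; each receives one epenthetic vowel.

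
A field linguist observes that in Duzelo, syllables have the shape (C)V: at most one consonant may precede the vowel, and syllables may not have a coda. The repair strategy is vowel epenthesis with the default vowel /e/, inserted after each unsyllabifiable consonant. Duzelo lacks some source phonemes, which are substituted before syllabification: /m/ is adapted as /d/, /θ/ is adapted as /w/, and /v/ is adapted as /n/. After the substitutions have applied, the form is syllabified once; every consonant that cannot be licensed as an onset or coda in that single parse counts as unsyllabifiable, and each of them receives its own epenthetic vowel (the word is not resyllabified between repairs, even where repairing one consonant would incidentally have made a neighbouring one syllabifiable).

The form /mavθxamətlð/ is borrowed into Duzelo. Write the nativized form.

danewexadəteleðe

Substitution: /m/ → /d/, /v/ → /n/, /θ/ → /w/, giving /danwxadətlð/.
The consonants /n/, /w/, /t/, /l/, /ð/ cannot be parsed into a legal (C)V syllable (no codas are permitted; onsets are limited to one consonant).
Epenthesis after each stranded consonant: /n/ → /ne/, /w/ → /we/, /t/ → /te/, /l/ → /le/, /ð/ → /ðe/.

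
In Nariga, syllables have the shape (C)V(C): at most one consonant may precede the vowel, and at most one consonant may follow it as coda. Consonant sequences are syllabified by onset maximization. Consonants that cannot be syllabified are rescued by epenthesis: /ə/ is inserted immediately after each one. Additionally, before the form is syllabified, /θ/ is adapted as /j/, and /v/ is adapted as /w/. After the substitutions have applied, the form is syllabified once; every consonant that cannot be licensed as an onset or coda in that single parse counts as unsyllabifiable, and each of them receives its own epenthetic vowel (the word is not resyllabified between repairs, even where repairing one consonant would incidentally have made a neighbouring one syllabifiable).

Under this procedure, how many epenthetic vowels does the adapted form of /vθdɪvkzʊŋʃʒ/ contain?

5

After substitution the input is /wjdɪwkzʊŋʃʒ/.
The unsyllabifiable consonants are /w/, /j/, /k/, /ʃ/, /ʒ/; each receives one epenthetic vowel.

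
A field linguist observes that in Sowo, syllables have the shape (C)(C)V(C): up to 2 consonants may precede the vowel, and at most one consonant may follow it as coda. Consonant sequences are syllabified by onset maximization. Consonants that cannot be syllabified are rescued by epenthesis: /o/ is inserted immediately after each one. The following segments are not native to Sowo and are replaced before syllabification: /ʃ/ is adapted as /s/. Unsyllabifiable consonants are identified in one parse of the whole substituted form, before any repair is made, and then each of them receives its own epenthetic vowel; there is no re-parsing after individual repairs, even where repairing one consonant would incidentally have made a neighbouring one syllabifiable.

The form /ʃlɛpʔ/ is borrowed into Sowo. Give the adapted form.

Substitution: /ʃ/ → /s/, giving /slɛpʔ/.
The consonants /ʔ/ cannot be parsed into a legal (C)(C)V(C) syllable (at most one coda consonant is licensed; onsets may contain at most 2 consonants).
Inserting the epenthetic vowel yields /ʔ/ → /ʔo/.

slɛpʔo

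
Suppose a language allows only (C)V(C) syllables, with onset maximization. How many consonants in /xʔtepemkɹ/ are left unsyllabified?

4

Syllabifying with onset maximization leaves /x/, /ʔ/, /k/, /ɹ/ stranded (at most one coda consonant is licensed; onsets are limited to one consonant).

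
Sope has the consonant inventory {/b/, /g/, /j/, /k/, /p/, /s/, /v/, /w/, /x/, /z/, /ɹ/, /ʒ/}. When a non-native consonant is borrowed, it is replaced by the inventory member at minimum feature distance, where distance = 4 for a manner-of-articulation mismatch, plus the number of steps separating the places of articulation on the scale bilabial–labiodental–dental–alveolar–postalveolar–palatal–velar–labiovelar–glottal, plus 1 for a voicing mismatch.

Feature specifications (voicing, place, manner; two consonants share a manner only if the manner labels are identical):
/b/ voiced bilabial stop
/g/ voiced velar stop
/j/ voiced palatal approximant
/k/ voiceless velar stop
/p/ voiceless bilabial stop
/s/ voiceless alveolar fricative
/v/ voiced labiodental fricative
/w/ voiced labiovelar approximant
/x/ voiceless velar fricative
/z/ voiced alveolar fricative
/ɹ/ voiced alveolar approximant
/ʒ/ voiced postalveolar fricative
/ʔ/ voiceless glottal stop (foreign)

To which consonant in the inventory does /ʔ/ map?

/k/ is closest: same manner (stop), place distance 2 (glottal→velar), same voicing; total 2. Next closest is /g/ at distance 3.

k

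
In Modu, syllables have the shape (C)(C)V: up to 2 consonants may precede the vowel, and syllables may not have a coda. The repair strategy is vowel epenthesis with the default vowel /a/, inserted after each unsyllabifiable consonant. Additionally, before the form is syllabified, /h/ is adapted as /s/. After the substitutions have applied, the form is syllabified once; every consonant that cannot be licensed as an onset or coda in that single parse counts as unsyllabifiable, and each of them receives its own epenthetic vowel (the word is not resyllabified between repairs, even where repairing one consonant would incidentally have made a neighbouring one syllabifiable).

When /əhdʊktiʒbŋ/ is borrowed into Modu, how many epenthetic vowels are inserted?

After substitution the input is /əsdʊktiʒbŋ/.
The unsyllabifiable consonants are /ʒ/, /b/, /ŋ/; each receives one epenthetic vowel.

3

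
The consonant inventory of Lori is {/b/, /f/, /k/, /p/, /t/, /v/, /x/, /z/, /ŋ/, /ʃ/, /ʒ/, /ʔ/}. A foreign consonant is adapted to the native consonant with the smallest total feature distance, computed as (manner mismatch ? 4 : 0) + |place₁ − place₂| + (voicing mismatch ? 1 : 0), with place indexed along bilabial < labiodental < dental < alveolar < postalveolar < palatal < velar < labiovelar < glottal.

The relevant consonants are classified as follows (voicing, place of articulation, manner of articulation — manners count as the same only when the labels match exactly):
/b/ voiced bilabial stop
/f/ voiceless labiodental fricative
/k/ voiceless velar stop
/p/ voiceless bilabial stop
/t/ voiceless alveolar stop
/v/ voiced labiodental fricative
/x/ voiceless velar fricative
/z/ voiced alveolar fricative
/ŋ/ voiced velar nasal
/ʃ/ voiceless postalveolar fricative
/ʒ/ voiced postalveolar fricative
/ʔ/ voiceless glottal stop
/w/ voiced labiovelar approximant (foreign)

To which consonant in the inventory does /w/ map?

/ŋ/ is closest: manner differs (approximant→nasal, +4), place distance 1 (labiovelar→velar), same voicing; total 5. Next closest is /k/ at distance 6.

ŋ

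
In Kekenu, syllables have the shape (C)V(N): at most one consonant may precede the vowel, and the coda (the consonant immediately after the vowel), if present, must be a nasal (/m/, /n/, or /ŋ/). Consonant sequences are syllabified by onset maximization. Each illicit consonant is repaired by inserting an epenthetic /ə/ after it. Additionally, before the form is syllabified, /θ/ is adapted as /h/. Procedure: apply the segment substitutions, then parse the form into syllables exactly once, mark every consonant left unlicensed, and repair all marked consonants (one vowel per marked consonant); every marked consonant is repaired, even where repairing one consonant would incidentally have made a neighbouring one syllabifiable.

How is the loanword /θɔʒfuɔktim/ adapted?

hɔʒəfuɔkətim

Substitution: /θ/ → /h/, giving /hɔʒfuɔktim/.
Syllabifying with onset maximization leaves /ʒ/, /k/ stranded (only a nasal (/m/, /n/, or /ŋ/) is licensed in coda position; onsets are limited to one consonant).
Inserting the epenthetic vowel yields /ʒ/ → /ʒə/, /k/ → /kə/.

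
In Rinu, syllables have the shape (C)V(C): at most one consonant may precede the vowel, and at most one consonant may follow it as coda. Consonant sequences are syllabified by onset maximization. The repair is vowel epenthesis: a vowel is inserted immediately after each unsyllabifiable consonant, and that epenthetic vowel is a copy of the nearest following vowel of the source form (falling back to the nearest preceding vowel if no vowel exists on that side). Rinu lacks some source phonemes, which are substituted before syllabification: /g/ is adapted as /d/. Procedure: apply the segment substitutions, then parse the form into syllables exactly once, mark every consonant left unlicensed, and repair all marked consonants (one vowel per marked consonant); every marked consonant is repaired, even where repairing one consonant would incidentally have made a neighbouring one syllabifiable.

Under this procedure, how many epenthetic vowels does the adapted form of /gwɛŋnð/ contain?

3

After substitution the input is /dwɛŋnð/.
The unsyllabifiable consonants are /d/, /n/, /ð/; each receives one epenthetic vowel.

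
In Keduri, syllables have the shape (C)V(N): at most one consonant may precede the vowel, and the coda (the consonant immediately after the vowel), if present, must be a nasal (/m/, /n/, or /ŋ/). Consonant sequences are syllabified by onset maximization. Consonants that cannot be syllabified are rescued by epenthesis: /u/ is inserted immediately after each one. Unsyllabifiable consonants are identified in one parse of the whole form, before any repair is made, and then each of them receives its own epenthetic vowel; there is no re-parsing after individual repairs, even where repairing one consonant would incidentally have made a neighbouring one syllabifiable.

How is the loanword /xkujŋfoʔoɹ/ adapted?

xukujuŋufoʔoɹu

Under (C)V(N), the unsyllabifiable consonants are /x/, /j/, /ŋ/, /ɹ/ (only a nasal (/m/, /n/, or /ŋ/) is licensed in coda position; onsets are limited to one consonant).
Each unlicensed consonant becomes the onset of a new syllable: /x/ → /xu/, /j/ → /ju/, /ŋ/ → /ŋu/, /ɹ/ → /ɹu/.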